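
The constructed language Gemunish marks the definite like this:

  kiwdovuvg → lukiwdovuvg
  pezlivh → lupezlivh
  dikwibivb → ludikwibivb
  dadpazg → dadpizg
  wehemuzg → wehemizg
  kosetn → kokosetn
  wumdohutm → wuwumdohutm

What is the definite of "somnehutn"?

kiwdovuvg and dadpazg both end in -g yet inflect differently (lukiwdovuvg, dadpizg), so the final letter is not what conditions the rule; the second-to-last letter is.
"somnehutn" has second-to-last letter 't'. The stems whose second-to-last letter is 't' (kosetn → kokosetn, wumdohutm → wuwumdohutm) repeat the first consonant+vowel as a prefix.
So somnehutn → sosomnehutn.

sosomnehutn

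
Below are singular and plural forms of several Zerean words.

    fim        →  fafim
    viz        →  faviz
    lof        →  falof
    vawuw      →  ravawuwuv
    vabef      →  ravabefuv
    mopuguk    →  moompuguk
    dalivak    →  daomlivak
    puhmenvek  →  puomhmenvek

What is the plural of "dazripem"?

lof and vabef both end in -f yet inflect differently (falof, ravabefuv), so the final letter is not what conditions the rule; the number of vowels is.
"dazripem" has 3 vowels. The stems with 3 vowels (mopuguk → moompuguk, dalivak → daomlivak, puhmenvek → puomhmenvek) insert -om- after the first vowel.
So dazripem → daomzripem.

daomzripem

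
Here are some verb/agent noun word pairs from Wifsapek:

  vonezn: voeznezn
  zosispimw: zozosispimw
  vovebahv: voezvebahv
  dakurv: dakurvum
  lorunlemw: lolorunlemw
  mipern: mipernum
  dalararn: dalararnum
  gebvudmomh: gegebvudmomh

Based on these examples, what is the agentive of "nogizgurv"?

nogizgurvum

"nogizgurv" has second-to-last letter 'r'. The stems whose second-to-last letter is 'r' (dalararn → dalararnum, mipern → mipernum, dakurv → dakurvum) add -um.
The other patterns: stems whose second-to-last letter is 'm' repeat the first consonant+vowel as a prefix; stems whose second-to-last letter is 'h' or 'z' insert -ez- after the first vowel.
So nogizgurv → nogizgurvum.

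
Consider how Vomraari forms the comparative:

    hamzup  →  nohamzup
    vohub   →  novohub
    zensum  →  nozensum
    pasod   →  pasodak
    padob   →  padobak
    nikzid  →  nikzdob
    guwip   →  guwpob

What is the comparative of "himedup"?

nohimedup

vohub and padob both end in -b yet inflect differently (novohub, padobak), so the final letter is not what conditions the rule; the last vowel is.
"himedup" has last vowel 'u'. The stems whose last vowel is 'u' (hamzup → nohamzup, vohub → novohub, zensum → nozensum) add the prefix no-.
The other patterns: stems whose last vowel is 'o' add -ak; stems whose last vowel is 'i' delete the last vowel and add -ob.
So himedup → nohimedup.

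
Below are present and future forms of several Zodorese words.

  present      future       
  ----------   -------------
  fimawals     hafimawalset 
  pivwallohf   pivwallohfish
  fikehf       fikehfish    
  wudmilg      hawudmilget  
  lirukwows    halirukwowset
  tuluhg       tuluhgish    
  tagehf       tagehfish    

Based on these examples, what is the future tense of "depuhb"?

depuhbish

tuluhg and wudmilg both end in -g yet inflect differently (tuluhgish, hawudmilget), so the final letter is not what conditions the rule; the second-to-last letter is.
"depuhb" has second-to-last letter 'h'. The stems whose second-to-last letter is 'h' (tagehf → tagehfish, pivwallohf → pivwallohfish, tuluhg → tuluhgish) add -ish.
The other pattern: stems whose second-to-last letter is 'l' or 'w' add ha- … -et around the stem.
So depuhb → depuhbish.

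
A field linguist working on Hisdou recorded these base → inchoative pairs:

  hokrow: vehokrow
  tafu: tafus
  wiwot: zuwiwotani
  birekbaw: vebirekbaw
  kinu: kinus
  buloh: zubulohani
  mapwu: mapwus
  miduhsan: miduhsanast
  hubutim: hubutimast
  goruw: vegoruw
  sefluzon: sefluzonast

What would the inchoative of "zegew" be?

"zegew" ends in -w. The stems ending in -w (birekbaw → vebirekbaw, goruw → vegoruw, hokrow → vehokrow) add the prefix ve-.
The other patterns: stems ending in -h or -t add zu- … -ani around the stem; stems ending in -u drop the final letter and add -us; stems ending in -m or -n add -ast.
So zegew → vezegew.

vezegew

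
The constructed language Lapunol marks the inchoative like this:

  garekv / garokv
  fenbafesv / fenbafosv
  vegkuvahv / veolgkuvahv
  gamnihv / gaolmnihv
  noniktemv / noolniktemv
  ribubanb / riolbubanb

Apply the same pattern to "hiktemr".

garekv and vegkuvahv both end in -v yet inflect differently (garokv, veolgkuvahv), so the final letter is not what conditions the rule; the second-to-last letter is.
"hiktemr" has second-to-last letter 'm'. The one such stem in the data (noniktemv → noolniktemv) inserts -ol- after the first vowel (as do vegkuvahv, gamnihv), so the same rule applies.
The other pattern: stems whose second-to-last letter is 'k' or 's' change the last vowel to 'o'.
So hiktemr → hiolktemr.

hiolktemr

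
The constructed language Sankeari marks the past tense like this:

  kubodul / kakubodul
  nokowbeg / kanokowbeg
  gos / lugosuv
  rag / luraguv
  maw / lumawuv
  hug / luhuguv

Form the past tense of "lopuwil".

nokowbeg and rag both end in -g yet inflect differently (kanokowbeg, luraguv), so the final letter is not what conditions the rule; the number of vowels is.
"lopuwil" has 3 vowels. The stems with 3 vowels (kubodul → kakubodul, nokowbeg → kanokowbeg) add the prefix ka-.
The other pattern: stems with 1 vowel add lu- … -uv around the stem.
So lopuwil → kalopuwil.

kalopuwil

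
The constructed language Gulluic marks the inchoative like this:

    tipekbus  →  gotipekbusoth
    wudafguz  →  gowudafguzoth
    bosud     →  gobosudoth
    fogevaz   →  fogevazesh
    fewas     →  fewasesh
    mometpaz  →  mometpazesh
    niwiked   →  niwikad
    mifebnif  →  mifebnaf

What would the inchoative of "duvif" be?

"duvif" has last vowel 'i'. The one such stem in the data (mifebnif → mifebnaf) changes the last vowel to 'a' (as does niwiked), so the same rule applies.
So duvif → duvaf.

duvaf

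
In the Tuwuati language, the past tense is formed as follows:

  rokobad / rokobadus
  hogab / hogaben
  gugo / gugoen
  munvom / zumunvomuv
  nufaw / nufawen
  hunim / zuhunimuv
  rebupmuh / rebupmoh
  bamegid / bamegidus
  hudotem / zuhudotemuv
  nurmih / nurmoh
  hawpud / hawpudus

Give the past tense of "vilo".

viloen

"vilo" ends in -o. The one such stem in the data (gugo → gugoen) adds -en, so the same rule applies.
The other patterns: stems ending in -d add -us; stems ending in -h change the last vowel to 'o'; stems ending in -m add zu- … -uv around the stem.
So vilo → viloen.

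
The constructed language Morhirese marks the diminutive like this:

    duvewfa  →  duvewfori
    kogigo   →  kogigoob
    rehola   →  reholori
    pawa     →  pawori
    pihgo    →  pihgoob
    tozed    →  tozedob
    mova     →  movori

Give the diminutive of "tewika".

"tewika" ends in -a. The stems ending in -a (rehola → reholori, pawa → pawori, mova → movori) drop the final letter and add -ori.
The other pattern: stems ending in -d or -o add -ob.
So tewika → tewikori.

tewikori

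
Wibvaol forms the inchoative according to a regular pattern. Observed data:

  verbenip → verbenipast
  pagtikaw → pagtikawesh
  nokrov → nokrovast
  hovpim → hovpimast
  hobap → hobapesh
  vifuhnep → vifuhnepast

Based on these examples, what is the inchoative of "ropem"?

ropemast

hobap and vifuhnep both end in -p yet inflect differently (hobapesh, vifuhnepast), so the final letter is not what conditions the rule; the last vowel is.
"ropem" has last vowel 'e'. The one such stem in the data (vifuhnep → vifuhnepast) adds -ast, so the same rule applies.
The other pattern: stems whose last vowel is 'a' add -esh.
So ropem → ropemast.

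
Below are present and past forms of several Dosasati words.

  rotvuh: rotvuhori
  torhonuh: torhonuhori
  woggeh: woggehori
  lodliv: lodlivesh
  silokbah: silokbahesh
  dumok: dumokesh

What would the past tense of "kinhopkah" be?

kinhopkahesh

rotvuh and silokbah both end in -h yet inflect differently (rotvuhori, silokbahesh), so the final letter is not what conditions the rule; the last vowel is.
"kinhopkah" has last vowel 'a'. The one such stem in the data (silokbah → silokbahesh) adds -esh, so the same rule applies.
So kinhopkah → kinhopkahesh.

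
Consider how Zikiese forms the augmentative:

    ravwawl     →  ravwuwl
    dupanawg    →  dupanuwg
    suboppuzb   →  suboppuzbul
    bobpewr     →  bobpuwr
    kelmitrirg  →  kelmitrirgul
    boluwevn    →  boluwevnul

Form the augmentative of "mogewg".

dupanawg and kelmitrirg both end in -g yet inflect differently (dupanuwg, kelmitrirgul), so the final letter is not what conditions the rule; the second-to-last letter is.
"mogewg" has second-to-last letter 'w'. The stems whose second-to-last letter is 'w' (bobpewr → bobpuwr, dupanawg → dupanuwg, ravwawl → ravwuwl) change the last vowel to 'u'.
The other pattern: stems whose second-to-last letter is 'r', 'v' or 'z' add -ul.
So mogewg → moguwg.

moguwg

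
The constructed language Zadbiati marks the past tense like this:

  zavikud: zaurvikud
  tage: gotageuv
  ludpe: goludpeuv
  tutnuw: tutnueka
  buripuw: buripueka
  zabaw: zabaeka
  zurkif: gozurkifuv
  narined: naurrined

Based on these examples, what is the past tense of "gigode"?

gogigodeuv

tutnuw and zavikud both have last vowel 'u' yet inflect differently (tutnueka, zaurvikud), so the last vowel is not what conditions the rule; the final letter is.
"gigode" ends in -e. The stems ending in -e (tage → gotageuv, ludpe → goludpeuv) add go- … -uv around the stem.
The other patterns: stems ending in -w drop the final letter and add -eka; stems ending in -d insert -ur- after the first vowel.
So gigode → gogigodeuv.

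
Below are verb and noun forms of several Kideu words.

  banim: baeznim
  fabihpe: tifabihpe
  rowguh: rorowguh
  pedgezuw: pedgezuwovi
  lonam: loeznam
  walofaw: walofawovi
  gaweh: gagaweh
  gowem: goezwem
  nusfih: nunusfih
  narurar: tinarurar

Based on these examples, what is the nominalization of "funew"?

"funew" ends in -w. The stems ending in -w (pedgezuw → pedgezuwovi, walofaw → walofawovi) add -ovi.
So funew → funewovi.

funewovi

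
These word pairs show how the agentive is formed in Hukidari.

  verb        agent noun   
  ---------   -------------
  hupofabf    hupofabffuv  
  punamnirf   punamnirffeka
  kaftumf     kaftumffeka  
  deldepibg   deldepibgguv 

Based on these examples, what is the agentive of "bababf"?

bababffuv

hupofabf and kaftumf both end in -f yet inflect differently (hupofabffuv, kaftumffeka), so the final letter is not what conditions the rule; the second-to-last letter is.
"bababf" has second-to-last letter 'b'. The stems whose second-to-last letter is 'b' (deldepibg → deldepibgguv, hupofabf → hupofabffuv) double the final consonant and add -uv.
The other pattern: stems whose second-to-last letter is 'm' or 'r' double the final consonant and add -eka.
So bababf → bababffuv.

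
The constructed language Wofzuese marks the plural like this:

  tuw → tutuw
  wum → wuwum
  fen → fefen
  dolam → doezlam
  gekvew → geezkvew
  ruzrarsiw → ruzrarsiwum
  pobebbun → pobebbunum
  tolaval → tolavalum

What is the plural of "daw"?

wum and dolam both end in -m yet inflect differently (wuwum, doezlam), so the final letter is not what conditions the rule; the number of vowels is.
"daw" has 1 vowel. The stems with 1 vowel (tuw → tutuw, wum → wuwum, fen → fefen) repeat the first consonant+vowel as a prefix.
So daw → dadaw.

dadaw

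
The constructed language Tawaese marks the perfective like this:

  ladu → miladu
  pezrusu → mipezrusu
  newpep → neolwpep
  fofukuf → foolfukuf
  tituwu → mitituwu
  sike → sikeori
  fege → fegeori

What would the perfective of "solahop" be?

soollahop

sike and newpep both have last vowel 'e' yet inflect differently (sikeori, neolwpep), so the last vowel is not what conditions the rule; the final letter is.
"solahop" ends in -p. The one such stem in the data (newpep → neolwpep) inserts -ol- after the first vowel (as does fofukuf), so the same rule applies.
So solahop → soollahop.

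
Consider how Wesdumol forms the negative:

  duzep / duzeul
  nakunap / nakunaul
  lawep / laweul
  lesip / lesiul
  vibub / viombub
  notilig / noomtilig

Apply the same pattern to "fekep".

fekeul

lesip and notilig both have last vowel 'i' yet inflect differently (lesiul, noomtilig), so the last vowel is not what conditions the rule; the final letter is.
"fekep" ends in -p. The stems ending in -p (duzep → duzeul, nakunap → nakunaul, lawep → laweul) drop the final letter and add -ul.
So fekep → fekeul.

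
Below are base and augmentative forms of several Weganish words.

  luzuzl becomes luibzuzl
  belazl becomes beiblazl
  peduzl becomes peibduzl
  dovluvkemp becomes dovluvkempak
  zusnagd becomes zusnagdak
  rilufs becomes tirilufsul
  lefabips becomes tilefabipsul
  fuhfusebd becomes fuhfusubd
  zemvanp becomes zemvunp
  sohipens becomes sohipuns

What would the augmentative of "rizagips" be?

"rizagips" has second-to-last letter 'p'. The one such stem in the data (lefabips → tilefabipsul) adds ti- … -ul around the stem, so the same rule applies.
The other patterns: stems whose second-to-last letter is 'z' insert -ib- after the first vowel; stems whose second-to-last letter is 'g' or 'm' add -ak; stems whose second-to-last letter is 'b' or 'n' change the last vowel to 'u'.
So rizagips → tirizagipsul.

tirizagipsul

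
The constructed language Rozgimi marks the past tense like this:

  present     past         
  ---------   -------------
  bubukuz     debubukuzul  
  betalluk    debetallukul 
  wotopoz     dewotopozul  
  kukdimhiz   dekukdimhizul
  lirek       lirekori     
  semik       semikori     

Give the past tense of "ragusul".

deragusulul

"ragusul" has 3 vowels. The stems with 3 vowels (bubukuz → debubukuzul, betalluk → debetallukul, wotopoz → dewotopozul) add de- … -ul around the stem.
The other pattern: stems with 2 vowels add -ori.
So ragusul → deragusulul.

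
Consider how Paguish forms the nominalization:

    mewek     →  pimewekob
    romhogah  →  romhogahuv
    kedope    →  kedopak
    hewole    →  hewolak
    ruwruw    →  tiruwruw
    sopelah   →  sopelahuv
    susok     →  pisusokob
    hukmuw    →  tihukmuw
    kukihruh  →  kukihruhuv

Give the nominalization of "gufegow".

tigufegow

hewole and mewek both have last vowel 'e' yet inflect differently (hewolak, pimewekob), so the last vowel is not what conditions the rule; the final letter is.
"gufegow" ends in -w. The stems ending in -w (hukmuw → tihukmuw, ruwruw → tiruwruw) add the prefix ti-.
The other patterns: stems ending in -e drop the final letter and add -ak; stems ending in -k add pi- … -ob around the stem; stems ending in -h add -uv.
So gufegow → tigufegow.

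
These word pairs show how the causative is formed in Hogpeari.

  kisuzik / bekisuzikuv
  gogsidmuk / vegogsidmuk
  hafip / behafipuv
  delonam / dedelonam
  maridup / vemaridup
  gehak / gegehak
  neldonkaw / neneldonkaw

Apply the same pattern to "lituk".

gogsidmuk and gehak both end in -k yet inflect differently (vegogsidmuk, gegehak), so the final letter is not what conditions the rule; the last vowel is.
"lituk" has last vowel 'u'. The stems whose last vowel is 'u' (gogsidmuk → vegogsidmuk, maridup → vemaridup) add the prefix ve-.
So lituk → velituk.

velituk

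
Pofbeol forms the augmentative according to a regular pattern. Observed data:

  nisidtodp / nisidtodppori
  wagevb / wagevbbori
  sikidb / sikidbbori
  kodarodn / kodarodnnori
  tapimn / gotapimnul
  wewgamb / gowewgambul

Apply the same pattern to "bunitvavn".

kodarodn and tapimn both end in -n yet inflect differently (kodarodnnori, gotapimnul), so the final letter is not what conditions the rule; the second-to-last letter is.
"bunitvavn" has second-to-last letter 'v'. The one such stem in the data (wagevb → wagevbbori) doubles the final consonant and adds -ori (as do nisidtodp, sikidb), so the same rule applies.
So bunitvavn → bunitvavnnori.

bunitvavnnori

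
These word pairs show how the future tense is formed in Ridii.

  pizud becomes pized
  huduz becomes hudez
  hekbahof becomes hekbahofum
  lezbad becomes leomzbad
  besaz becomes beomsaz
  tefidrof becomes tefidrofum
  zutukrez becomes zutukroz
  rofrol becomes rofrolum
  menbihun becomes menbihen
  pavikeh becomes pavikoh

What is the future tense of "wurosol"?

zutukrez and besaz both end in -z yet inflect differently (zutukroz, beomsaz), so the final letter is not what conditions the rule; the last vowel is.
"wurosol" has last vowel 'o'. The stems whose last vowel is 'o' (hekbahof → hekbahofum, rofrol → rofrolum, tefidrof → tefidrofum) add -um.
The other patterns: stems whose last vowel is 'e' change the last vowel to 'o'; stems whose last vowel is 'a' insert -om- after the first vowel; stems whose last vowel is 'u' change the last vowel to 'e'.
So wurosol → wurosolum.

wurosolum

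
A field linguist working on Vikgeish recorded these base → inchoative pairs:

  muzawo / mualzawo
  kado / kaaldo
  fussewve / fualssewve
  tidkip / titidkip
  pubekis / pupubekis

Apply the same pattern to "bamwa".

baalmwa

kado and tidkip both have 2 vowels yet inflect differently (kaaldo, titidkip), so the number of vowels is not what conditions the rule; whether the stem ends in a vowel or a consonant is.
"bamwa" ends in a vowel. The stems ending in a vowel (muzawo → mualzawo, kado → kaaldo, fussewve → fualssewve) insert -al- after the first vowel.
So bamwa → baalmwa.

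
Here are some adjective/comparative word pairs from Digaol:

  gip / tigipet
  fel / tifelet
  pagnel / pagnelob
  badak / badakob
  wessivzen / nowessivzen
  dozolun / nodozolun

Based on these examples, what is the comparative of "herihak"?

noherihak

fel and pagnel both end in -l yet inflect differently (tifelet, pagnelob), so the final letter is not what conditions the rule; the number of vowels is.
"herihak" has 3 vowels. The stems with 3 vowels (wessivzen → nowessivzen, dozolun → nodozolun) add the prefix no-.
The other patterns: stems with 1 vowel add ti- … -et around the stem; stems with 2 vowels add -ob.
So herihak → noherihak.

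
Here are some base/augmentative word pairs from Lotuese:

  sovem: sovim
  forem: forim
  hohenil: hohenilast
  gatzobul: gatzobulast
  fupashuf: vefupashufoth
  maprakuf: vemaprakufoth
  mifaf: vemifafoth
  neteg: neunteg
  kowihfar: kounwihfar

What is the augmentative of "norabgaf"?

venorabgafoth

gatzobul and fupashuf both have last vowel 'u' yet inflect differently (gatzobulast, vefupashufoth), so the last vowel is not what conditions the rule; the final letter is.
"norabgaf" ends in -f. The stems ending in -f (fupashuf → vefupashufoth, maprakuf → vemaprakufoth, mifaf → vemifafoth) add ve- … -oth around the stem.
The other patterns: stems ending in -m change the last vowel to 'i'; stems ending in -l add -ast; stems ending in -g or -r insert -un- after the first vowel.
So norabgaf → venorabgafoth.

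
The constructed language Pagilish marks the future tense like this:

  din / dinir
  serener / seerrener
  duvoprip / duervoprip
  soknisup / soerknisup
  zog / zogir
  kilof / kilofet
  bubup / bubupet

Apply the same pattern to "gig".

bubup and duvoprip both end in -p yet inflect differently (bubupet, duervoprip), so the final letter is not what conditions the rule; the number of vowels is.
"gig" has 1 vowel. The stems with 1 vowel (zog → zogir, din → dinir) add -ir.
The other patterns: stems with 2 vowels add -et; stems with 3 vowels insert -er- after the first vowel.
So gig → gigir.

gigir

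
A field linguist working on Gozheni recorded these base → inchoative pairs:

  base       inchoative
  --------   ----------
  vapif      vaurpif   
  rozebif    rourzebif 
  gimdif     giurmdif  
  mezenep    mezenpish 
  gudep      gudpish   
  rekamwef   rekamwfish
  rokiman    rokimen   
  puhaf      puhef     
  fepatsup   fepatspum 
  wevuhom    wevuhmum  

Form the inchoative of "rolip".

rourlip

"rolip" has last vowel 'i'. The stems whose last vowel is 'i' (vapif → vaurpif, rozebif → rourzebif, gimdif → giurmdif) insert -ur- after the first vowel.
The other patterns: stems whose last vowel is 'e' delete the last vowel and add -ish; stems whose last vowel is 'a' change the last vowel to 'e'; stems whose last vowel is 'o' or 'u' delete the last vowel and add -um.
So rolip → rourlip.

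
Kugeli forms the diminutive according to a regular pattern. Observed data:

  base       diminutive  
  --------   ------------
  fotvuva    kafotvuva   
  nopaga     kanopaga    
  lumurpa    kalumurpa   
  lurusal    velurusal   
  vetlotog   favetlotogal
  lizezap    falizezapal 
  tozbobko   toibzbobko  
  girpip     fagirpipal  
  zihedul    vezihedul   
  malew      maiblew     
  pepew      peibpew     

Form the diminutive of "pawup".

fotvuva and lurusal both have last vowel 'a' yet inflect differently (kafotvuva, velurusal), so the last vowel is not what conditions the rule; the final letter is.
"pawup" ends in -p. The stems ending in -p (girpip → fagirpipal, lizezap → falizezapal) add fa- … -al around the stem.
The other patterns: stems ending in -a add the prefix ka-; stems ending in -l add the prefix ve-; stems ending in -o or -w insert -ib- after the first vowel.
So pawup → fapawupal.

fapawupal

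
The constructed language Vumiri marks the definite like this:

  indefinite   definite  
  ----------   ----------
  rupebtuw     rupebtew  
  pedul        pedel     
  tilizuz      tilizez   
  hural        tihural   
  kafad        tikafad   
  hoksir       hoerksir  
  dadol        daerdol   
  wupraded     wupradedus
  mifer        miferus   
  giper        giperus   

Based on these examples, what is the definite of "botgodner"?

pedul and hural both end in -l yet inflect differently (pedel, tihural), so the final letter is not what conditions the rule; the last vowel is.
"botgodner" has last vowel 'e'. The stems whose last vowel is 'e' (wupraded → wupradedus, mifer → miferus, giper → giperus) add -us.
The other patterns: stems whose last vowel is 'u' change the last vowel to 'e'; stems whose last vowel is 'a' add the prefix ti-; stems whose last vowel is 'i' or 'o' insert -er- after the first vowel.
So botgodner → botgodnerus.

botgodnerus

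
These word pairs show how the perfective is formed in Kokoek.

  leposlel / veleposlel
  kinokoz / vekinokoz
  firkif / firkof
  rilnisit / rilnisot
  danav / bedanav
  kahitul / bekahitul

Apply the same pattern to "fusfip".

fusfop

leposlel and kahitul both end in -l yet inflect differently (veleposlel, bekahitul), so the final letter is not what conditions the rule; the last vowel is.
"fusfip" has last vowel 'i'. The stems whose last vowel is 'i' (firkif → firkof, rilnisit → rilnisot) change the last vowel to 'o'.
The other patterns: stems whose last vowel is 'e' or 'o' add the prefix ve-; stems whose last vowel is 'a' or 'u' add the prefix be-.
So fusfip → fusfop.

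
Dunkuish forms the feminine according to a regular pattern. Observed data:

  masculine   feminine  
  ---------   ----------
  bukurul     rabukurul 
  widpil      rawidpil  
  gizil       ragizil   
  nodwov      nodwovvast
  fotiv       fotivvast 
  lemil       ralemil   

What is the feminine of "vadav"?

widpil and fotiv both have last vowel 'i' yet inflect differently (rawidpil, fotivvast), so the last vowel is not what conditions the rule; the final letter is.
"vadav" ends in -v. The stems ending in -v (nodwov → nodwovvast, fotiv → fotivvast) double the final consonant and add -ast.
The other pattern: stems ending in -l add the prefix ra-.
So vadav → vadavvast.

vadavvast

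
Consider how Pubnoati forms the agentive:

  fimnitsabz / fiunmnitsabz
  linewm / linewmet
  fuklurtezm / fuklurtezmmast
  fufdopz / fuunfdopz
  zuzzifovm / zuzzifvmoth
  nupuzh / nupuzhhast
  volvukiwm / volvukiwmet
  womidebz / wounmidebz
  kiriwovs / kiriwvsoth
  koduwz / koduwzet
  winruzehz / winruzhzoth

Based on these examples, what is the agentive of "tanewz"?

tanewzet

zuzzifovm and linewm both end in -m yet inflect differently (zuzzifvmoth, linewmet), so the final letter is not what conditions the rule; the second-to-last letter is.
"tanewz" has second-to-last letter 'w'. The stems whose second-to-last letter is 'w' (linewm → linewmet, volvukiwm → volvukiwmet, koduwz → koduwzet) add -et.
So tanewz → tanewzet.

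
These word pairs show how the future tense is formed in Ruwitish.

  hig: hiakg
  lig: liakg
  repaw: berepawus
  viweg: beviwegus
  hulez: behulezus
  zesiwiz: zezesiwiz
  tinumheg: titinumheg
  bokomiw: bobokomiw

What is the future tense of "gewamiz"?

gegewamiz

hig and viweg both end in -g yet inflect differently (hiakg, beviwegus), so the final letter is not what conditions the rule; the number of vowels is.
"gewamiz" has 3 vowels. The stems with 3 vowels (zesiwiz → zezesiwiz, tinumheg → titinumheg, bokomiw → bobokomiw) repeat the first consonant+vowel as a prefix.
The other patterns: stems with 1 vowel insert -ak- after the first vowel; stems with 2 vowels add be- … -us around the stem.
So gewamiz → gegewamiz.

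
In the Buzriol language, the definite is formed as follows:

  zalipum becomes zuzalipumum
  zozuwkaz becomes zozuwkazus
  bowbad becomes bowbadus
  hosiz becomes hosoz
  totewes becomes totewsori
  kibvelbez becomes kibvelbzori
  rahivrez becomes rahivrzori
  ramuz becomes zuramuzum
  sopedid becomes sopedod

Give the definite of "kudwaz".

sopedid and bowbad both end in -d yet inflect differently (sopedod, bowbadus), so the final letter is not what conditions the rule; the last vowel is.
"kudwaz" has last vowel 'a'. The stems whose last vowel is 'a' (bowbad → bowbadus, zozuwkaz → zozuwkazus) add -us.
The other patterns: stems whose last vowel is 'i' change the last vowel to 'o'; stems whose last vowel is 'u' add zu- … -um around the stem; stems whose last vowel is 'e' delete the last vowel and add -ori.
So kudwaz → kudwazus.

kudwazus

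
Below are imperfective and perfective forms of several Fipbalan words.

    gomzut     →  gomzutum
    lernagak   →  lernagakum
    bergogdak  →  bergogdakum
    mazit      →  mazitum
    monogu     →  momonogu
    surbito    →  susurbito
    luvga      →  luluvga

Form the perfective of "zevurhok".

"zevurhok" ends in a consonant. The stems ending in a consonant (gomzut → gomzutum, lernagak → lernagakum, bergogdak → bergogdakum) add -um.
So zevurhok → zevurhokum.

zevurhokum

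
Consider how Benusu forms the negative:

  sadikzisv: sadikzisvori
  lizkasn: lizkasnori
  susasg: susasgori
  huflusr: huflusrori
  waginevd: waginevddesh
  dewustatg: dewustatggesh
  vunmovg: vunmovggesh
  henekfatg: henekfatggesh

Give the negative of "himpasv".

susasg and dewustatg both end in -g yet inflect differently (susasgori, dewustatggesh), so the final letter is not what conditions the rule; the second-to-last letter is.
"himpasv" has second-to-last letter 's'. The stems whose second-to-last letter is 's' (sadikzisv → sadikzisvori, lizkasn → lizkasnori, susasg → susasgori) add -ori.
So himpasv → himpasvori.

himpasvori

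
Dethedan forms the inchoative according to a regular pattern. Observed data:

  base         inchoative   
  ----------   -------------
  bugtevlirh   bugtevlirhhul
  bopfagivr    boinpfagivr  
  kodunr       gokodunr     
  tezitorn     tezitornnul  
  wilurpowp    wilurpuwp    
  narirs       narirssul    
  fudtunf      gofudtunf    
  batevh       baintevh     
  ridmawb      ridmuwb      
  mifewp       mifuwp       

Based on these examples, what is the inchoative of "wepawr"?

wepuwr

"wepawr" has second-to-last letter 'w'. The stems whose second-to-last letter is 'w' (ridmawb → ridmuwb, mifewp → mifuwp, wilurpowp → wilurpuwp) change the last vowel to 'u'.
So wepawr → wepuwr.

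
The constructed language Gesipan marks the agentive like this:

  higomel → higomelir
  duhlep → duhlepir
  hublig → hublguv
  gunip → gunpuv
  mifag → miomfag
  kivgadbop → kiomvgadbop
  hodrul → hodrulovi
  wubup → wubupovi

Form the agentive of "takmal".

"takmal" has last vowel 'a'. The one such stem in the data (mifag → miomfag) inserts -om- after the first vowel (as does kivgadbop), so the same rule applies.
The other patterns: stems whose last vowel is 'e' add -ir; stems whose last vowel is 'i' delete the last vowel and add -uv; stems whose last vowel is 'u' add -ovi.
So takmal → taomkmal.

taomkmal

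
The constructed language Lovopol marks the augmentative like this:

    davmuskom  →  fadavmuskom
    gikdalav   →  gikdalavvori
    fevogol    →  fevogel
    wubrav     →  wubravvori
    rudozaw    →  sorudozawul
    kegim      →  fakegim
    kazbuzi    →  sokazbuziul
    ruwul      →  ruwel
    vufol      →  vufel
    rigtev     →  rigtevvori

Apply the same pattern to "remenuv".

remenuvvori

davmuskom and vufol both have last vowel 'o' yet inflect differently (fadavmuskom, vufel), so the last vowel is not what conditions the rule; the final letter is.
"remenuv" ends in -v. The stems ending in -v (rigtev → rigtevvori, wubrav → wubravvori, gikdalav → gikdalavvori) double the final consonant and add -ori.
The other patterns: stems ending in -m add the prefix fa-; stems ending in -l change the last vowel to 'e'; stems ending in -i or -w add so- … -ul around the stem.
So remenuv → remenuvvori.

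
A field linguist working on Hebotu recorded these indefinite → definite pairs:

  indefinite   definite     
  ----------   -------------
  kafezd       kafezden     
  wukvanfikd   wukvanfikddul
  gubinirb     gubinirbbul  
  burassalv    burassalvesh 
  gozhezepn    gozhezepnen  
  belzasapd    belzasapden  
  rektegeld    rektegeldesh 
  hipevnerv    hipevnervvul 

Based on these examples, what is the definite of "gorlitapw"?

belzasapd and rektegeld both end in -d yet inflect differently (belzasapden, rektegeldesh), so the final letter is not what conditions the rule; the second-to-last letter is.
"gorlitapw" has second-to-last letter 'p'. The stems whose second-to-last letter is 'p' (gozhezepn → gozhezepnen, belzasapd → belzasapden) add -en.
So gorlitapw → gorlitapwen.

gorlitapwen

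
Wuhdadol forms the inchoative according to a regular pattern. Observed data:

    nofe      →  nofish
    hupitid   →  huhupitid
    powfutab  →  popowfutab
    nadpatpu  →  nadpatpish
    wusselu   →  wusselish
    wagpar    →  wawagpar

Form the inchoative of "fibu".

fibish

wagpar and wusselu both begin with w- yet inflect differently (wawagpar, wusselish), so the first letter is not what conditions the rule; whether the stem ends in a vowel or a consonant is.
"fibu" ends in a vowel. The stems ending in a vowel (nofe → nofish, wusselu → wusselish, nadpatpu → nadpatpish) drop the final letter and add -ish.
So fibu → fibish.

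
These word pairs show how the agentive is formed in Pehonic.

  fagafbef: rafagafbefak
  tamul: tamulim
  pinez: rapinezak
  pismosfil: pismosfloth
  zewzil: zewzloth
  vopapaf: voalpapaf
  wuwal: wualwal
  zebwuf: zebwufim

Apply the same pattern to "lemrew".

tamul and wuwal both end in -l yet inflect differently (tamulim, wualwal), so the final letter is not what conditions the rule; the last vowel is.
"lemrew" has last vowel 'e'. The stems whose last vowel is 'e' (fagafbef → rafagafbefak, pinez → rapinezak) add ra- … -ak around the stem.
The other patterns: stems whose last vowel is 'u' add -im; stems whose last vowel is 'a' insert -al- after the first vowel; stems whose last vowel is 'i' delete the last vowel and add -oth.
So lemrew → ralemrewak.

ralemrewak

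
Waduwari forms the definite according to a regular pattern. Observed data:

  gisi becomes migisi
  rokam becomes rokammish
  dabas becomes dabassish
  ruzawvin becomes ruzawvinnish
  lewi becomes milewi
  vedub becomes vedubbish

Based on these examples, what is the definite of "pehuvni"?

mipehuvni

ruzawvin and lewi both have last vowel 'i' yet inflect differently (ruzawvinnish, milewi), so the last vowel is not what conditions the rule; whether the stem ends in a vowel or a consonant is.
"pehuvni" ends in a vowel. The stems ending in a vowel (lewi → milewi, gisi → migisi) add the prefix mi-.
So pehuvni → mipehuvni.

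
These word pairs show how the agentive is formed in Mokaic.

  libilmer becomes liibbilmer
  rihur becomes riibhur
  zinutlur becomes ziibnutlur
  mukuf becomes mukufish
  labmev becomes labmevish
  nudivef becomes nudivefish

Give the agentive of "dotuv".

dotuvish

rihur and mukuf both have last vowel 'u' yet inflect differently (riibhur, mukufish), so the last vowel is not what conditions the rule; the final letter is.
"dotuv" ends in -v. The one such stem in the data (labmev → labmevish) adds -ish, so the same rule applies.
The other pattern: stems ending in -r insert -ib- after the first vowel.
So dotuv → dotuvish.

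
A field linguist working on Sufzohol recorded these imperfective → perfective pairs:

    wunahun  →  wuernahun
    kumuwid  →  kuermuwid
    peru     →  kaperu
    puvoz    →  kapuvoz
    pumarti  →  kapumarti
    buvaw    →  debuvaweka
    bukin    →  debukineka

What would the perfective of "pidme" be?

wunahun and bukin both end in -n yet inflect differently (wuernahun, debukineka), so the final letter is not what conditions the rule; the first letter is.
"pidme" begins with p-. The stems beginning with p- (peru → kaperu, puvoz → kapuvoz, pumarti → kapumarti) add the prefix ka-.
The other patterns: stems beginning with k- or w- insert -er- after the first vowel; stems beginning with b- add de- … -eka around the stem.
So pidme → kapidme.

kapidme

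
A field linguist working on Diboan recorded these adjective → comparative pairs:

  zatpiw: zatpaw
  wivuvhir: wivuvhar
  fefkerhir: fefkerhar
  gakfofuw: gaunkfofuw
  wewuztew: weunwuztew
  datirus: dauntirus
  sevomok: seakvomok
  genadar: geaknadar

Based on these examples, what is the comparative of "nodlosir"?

nodlosar

zatpiw and gakfofuw both end in -w yet inflect differently (zatpaw, gaunkfofuw), so the final letter is not what conditions the rule; the last vowel is.
"nodlosir" has last vowel 'i'. The stems whose last vowel is 'i' (zatpiw → zatpaw, wivuvhir → wivuvhar, fefkerhir → fefkerhar) change the last vowel to 'a'.
The other patterns: stems whose last vowel is 'e' or 'u' insert -un- after the first vowel; stems whose last vowel is 'a' or 'o' insert -ak- after the first vowel.
So nodlosir → nodlosar.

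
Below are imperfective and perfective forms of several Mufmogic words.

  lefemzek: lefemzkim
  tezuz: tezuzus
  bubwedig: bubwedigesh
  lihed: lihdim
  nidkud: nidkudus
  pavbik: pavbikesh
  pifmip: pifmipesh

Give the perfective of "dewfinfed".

dewfinfdim

nidkud and lihed both end in -d yet inflect differently (nidkudus, lihdim), so the final letter is not what conditions the rule; the last vowel is.
"dewfinfed" has last vowel 'e'. The stems whose last vowel is 'e' (lefemzek → lefemzkim, lihed → lihdim) delete the last vowel and add -im.
The other patterns: stems whose last vowel is 'u' add -us; stems whose last vowel is 'i' add -esh.
So dewfinfed → dewfinfdim.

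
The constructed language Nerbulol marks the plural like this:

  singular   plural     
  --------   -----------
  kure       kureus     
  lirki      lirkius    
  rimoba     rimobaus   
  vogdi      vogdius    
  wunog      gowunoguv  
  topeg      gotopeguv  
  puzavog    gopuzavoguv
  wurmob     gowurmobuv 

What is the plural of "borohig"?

goborohiguv

"borohig" ends in a consonant. The stems ending in a consonant (wunog → gowunoguv, wurmob → gowurmobuv, topeg → gotopeguv) add go- … -uv around the stem.
The other pattern: stems ending in a vowel add -us.
So borohig → goborohiguv.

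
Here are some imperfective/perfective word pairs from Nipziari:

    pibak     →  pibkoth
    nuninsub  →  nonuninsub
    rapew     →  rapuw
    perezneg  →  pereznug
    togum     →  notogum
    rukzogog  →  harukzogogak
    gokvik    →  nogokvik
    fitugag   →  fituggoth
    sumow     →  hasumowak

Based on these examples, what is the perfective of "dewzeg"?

dewzug

"dewzeg" has last vowel 'e'. The stems whose last vowel is 'e' (rapew → rapuw, perezneg → pereznug) change the last vowel to 'u'.
So dewzeg → dewzug.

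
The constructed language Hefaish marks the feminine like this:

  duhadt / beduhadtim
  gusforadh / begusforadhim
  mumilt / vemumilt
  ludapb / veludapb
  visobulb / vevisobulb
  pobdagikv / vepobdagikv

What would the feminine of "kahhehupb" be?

vekahhehupb

duhadt and mumilt both end in -t yet inflect differently (beduhadtim, vemumilt), so the final letter is not what conditions the rule; the second-to-last letter is.
"kahhehupb" has second-to-last letter 'p'. The one such stem in the data (ludapb → veludapb) adds the prefix ve-, so the same rule applies.
The other pattern: stems whose second-to-last letter is 'd' add be- … -im around the stem.
So kahhehupb → vekahhehupb.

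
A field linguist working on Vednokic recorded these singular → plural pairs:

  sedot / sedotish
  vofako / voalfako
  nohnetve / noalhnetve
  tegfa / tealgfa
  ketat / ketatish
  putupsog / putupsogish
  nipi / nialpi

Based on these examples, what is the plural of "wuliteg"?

wulitegish

"wuliteg" ends in a consonant. The stems ending in a consonant (ketat → ketatish, putupsog → putupsogish, sedot → sedotish) add -ish.
So wuliteg → wulitegish.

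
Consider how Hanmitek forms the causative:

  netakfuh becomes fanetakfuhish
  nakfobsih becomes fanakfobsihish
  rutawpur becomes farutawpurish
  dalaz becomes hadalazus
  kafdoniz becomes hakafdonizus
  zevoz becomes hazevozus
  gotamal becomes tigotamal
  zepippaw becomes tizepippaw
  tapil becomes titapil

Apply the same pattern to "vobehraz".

havobehrazus

nakfobsih and kafdoniz both have last vowel 'i' yet inflect differently (fanakfobsihish, hakafdonizus), so the last vowel is not what conditions the rule; the final letter is.
"vobehraz" ends in -z. The stems ending in -z (dalaz → hadalazus, kafdoniz → hakafdonizus, zevoz → hazevozus) add ha- … -us around the stem.
So vobehraz → havobehrazus.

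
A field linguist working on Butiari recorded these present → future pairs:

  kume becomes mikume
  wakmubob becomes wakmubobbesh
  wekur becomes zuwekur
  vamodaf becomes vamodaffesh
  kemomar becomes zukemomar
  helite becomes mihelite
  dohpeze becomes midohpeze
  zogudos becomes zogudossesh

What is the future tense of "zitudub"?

zitudubbesh

kemomar and vamodaf both have last vowel 'a' yet inflect differently (zukemomar, vamodaffesh), so the last vowel is not what conditions the rule; the final letter is.
"zitudub" ends in -b. The one such stem in the data (wakmubob → wakmubobbesh) doubles the final consonant and adds -esh (as do zogudos, vamodaf), so the same rule applies.
So zitudub → zitudubbesh.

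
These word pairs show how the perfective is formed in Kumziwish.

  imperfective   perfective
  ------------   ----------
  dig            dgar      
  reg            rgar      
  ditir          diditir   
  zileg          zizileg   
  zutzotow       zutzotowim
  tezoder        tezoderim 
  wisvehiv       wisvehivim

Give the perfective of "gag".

ggar

"gag" has 1 vowel. The stems with 1 vowel (dig → dgar, reg → rgar) delete the last vowel and add -ar.
The other patterns: stems with 2 vowels repeat the first consonant+vowel as a prefix; stems with 3 vowels add -im.
So gag → ggar.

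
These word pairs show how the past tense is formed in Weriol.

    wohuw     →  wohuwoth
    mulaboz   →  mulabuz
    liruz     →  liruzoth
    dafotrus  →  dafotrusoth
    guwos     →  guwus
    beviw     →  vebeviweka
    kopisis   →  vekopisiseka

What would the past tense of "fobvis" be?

vefobviseka

wohuw and beviw both end in -w yet inflect differently (wohuwoth, vebeviweka), so the final letter is not what conditions the rule; the last vowel is.
"fobvis" has last vowel 'i'. The stems whose last vowel is 'i' (beviw → vebeviweka, kopisis → vekopisiseka) add ve- … -eka around the stem.
The other patterns: stems whose last vowel is 'u' add -oth; stems whose last vowel is 'o' change the last vowel to 'u'.
So fobvis → vefobviseka.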